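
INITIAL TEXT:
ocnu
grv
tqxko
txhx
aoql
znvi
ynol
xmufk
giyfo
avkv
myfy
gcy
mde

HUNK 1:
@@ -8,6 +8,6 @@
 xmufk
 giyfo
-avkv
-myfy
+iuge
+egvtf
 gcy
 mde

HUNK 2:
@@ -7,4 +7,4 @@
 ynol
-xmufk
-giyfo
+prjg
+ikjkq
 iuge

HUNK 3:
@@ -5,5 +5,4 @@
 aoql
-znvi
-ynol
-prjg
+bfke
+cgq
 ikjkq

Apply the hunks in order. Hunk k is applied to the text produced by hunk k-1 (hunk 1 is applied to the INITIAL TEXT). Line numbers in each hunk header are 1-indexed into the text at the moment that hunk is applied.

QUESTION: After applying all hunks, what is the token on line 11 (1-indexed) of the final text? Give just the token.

Hunk 1: at line 8 remove [avkv,myfy] add [iuge,egvtf] -> 13 lines: ocnu grv tqxko txhx aoql znvi ynol xmufk giyfo iuge egvtf gcy mde
Hunk 2: at line 7 remove [xmufk,giyfo] add [prjg,ikjkq] -> 13 lines: ocnu grv tqxko txhx aoql znvi ynol prjg ikjkq iuge egvtf gcy mde
Hunk 3: at line 5 remove [znvi,ynol,prjg] add [bfke,cgq] -> 12 lines: ocnu grv tqxko txhx aoql bfke cgq ikjkq iuge egvtf gcy mde
Final line 11: gcy

Answer: gcy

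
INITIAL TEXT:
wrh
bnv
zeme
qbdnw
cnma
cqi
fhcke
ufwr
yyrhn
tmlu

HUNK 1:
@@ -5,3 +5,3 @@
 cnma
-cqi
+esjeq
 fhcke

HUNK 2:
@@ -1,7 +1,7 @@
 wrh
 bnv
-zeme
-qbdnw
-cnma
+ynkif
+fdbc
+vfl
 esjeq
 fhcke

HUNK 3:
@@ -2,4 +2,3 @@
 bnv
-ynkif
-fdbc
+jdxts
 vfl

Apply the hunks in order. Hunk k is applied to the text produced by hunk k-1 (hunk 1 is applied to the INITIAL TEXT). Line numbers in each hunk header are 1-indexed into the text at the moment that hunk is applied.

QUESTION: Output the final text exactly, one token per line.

Hunk 1: at line 5 remove [cqi] add [esjeq] -> 10 lines: wrh bnv zeme qbdnw cnma esjeq fhcke ufwr yyrhn tmlu
Hunk 2: at line 1 remove [zeme,qbdnw,cnma] add [ynkif,fdbc,vfl] -> 10 lines: wrh bnv ynkif fdbc vfl esjeq fhcke ufwr yyrhn tmlu
Hunk 3: at line 2 remove [ynkif,fdbc] add [jdxts] -> 9 lines: wrh bnv jdxts vfl esjeq fhcke ufwr yyrhn tmlu

Answer: wrh
bnv
jdxts
vfl
esjeq
fhcke
ufwr
yyrhn
tmlu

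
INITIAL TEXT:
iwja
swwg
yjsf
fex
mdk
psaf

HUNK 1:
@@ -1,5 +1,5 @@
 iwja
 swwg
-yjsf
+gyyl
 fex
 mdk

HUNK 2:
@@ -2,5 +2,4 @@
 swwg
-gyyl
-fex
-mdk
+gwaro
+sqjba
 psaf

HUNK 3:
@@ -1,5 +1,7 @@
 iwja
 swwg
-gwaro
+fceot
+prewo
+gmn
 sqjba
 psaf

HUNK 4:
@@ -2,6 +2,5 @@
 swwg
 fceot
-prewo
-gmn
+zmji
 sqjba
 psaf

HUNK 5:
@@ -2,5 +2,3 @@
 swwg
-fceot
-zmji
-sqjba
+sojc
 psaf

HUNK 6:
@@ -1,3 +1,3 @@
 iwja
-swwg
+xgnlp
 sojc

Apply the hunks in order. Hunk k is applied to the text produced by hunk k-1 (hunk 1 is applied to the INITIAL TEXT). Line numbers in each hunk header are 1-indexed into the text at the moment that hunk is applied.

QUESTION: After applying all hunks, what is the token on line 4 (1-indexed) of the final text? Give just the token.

Answer: psaf

Derivation:
Hunk 1: at line 1 remove [yjsf] add [gyyl] -> 6 lines: iwja swwg gyyl fex mdk psaf
Hunk 2: at line 2 remove [gyyl,fex,mdk] add [gwaro,sqjba] -> 5 lines: iwja swwg gwaro sqjba psaf
Hunk 3: at line 1 remove [gwaro] add [fceot,prewo,gmn] -> 7 lines: iwja swwg fceot prewo gmn sqjba psaf
Hunk 4: at line 2 remove [prewo,gmn] add [zmji] -> 6 lines: iwja swwg fceot zmji sqjba psaf
Hunk 5: at line 2 remove [fceot,zmji,sqjba] add [sojc] -> 4 lines: iwja swwg sojc psaf
Hunk 6: at line 1 remove [swwg] add [xgnlp] -> 4 lines: iwja xgnlp sojc psaf
Final line 4: psaf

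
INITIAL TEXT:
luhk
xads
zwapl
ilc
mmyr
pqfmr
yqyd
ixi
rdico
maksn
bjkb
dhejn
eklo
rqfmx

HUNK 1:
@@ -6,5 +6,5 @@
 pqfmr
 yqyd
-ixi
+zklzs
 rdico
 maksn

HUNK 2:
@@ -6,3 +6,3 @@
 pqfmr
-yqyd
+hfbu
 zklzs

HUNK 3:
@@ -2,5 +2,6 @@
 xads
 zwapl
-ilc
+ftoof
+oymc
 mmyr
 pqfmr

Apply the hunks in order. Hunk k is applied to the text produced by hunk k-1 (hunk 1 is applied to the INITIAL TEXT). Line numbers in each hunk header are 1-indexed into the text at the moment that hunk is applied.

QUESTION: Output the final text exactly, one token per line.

Hunk 1: at line 6 remove [ixi] add [zklzs] -> 14 lines: luhk xads zwapl ilc mmyr pqfmr yqyd zklzs rdico maksn bjkb dhejn eklo rqfmx
Hunk 2: at line 6 remove [yqyd] add [hfbu] -> 14 lines: luhk xads zwapl ilc mmyr pqfmr hfbu zklzs rdico maksn bjkb dhejn eklo rqfmx
Hunk 3: at line 2 remove [ilc] add [ftoof,oymc] -> 15 lines: luhk xads zwapl ftoof oymc mmyr pqfmr hfbu zklzs rdico maksn bjkb dhejn eklo rqfmx

Answer: luhk
xads
zwapl
ftoof
oymc
mmyr
pqfmr
hfbu
zklzs
rdico
maksn
bjkb
dhejn
eklo
rqfmx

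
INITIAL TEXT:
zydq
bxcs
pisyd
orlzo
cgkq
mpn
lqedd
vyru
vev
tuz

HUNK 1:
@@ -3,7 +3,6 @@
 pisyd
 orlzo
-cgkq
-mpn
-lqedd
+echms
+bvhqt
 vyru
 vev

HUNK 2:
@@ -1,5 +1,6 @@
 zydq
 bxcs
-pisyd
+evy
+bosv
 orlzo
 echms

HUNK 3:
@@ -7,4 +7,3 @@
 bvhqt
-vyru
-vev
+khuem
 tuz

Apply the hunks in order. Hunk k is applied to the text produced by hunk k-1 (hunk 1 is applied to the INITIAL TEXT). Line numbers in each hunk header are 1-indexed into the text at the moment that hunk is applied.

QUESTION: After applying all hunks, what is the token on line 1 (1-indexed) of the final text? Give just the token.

Answer: zydq

Derivation:
Hunk 1: at line 3 remove [cgkq,mpn,lqedd] add [echms,bvhqt] -> 9 lines: zydq bxcs pisyd orlzo echms bvhqt vyru vev tuz
Hunk 2: at line 1 remove [pisyd] add [evy,bosv] -> 10 lines: zydq bxcs evy bosv orlzo echms bvhqt vyru vev tuz
Hunk 3: at line 7 remove [vyru,vev] add [khuem] -> 9 lines: zydq bxcs evy bosv orlzo echms bvhqt khuem tuz
Final line 1: zydq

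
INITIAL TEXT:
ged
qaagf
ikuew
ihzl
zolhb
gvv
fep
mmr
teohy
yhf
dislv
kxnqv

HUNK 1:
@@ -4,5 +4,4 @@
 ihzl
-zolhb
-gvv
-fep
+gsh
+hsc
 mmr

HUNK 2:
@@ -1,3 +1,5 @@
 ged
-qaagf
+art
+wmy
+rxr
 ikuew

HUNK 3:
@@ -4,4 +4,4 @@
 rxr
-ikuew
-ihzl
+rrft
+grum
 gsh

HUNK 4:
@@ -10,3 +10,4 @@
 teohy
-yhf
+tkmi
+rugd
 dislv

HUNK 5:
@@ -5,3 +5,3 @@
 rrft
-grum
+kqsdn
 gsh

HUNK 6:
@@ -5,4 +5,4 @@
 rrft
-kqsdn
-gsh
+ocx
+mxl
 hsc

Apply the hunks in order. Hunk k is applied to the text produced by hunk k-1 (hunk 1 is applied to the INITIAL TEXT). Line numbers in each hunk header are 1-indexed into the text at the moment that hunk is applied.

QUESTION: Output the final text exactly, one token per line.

Hunk 1: at line 4 remove [zolhb,gvv,fep] add [gsh,hsc] -> 11 lines: ged qaagf ikuew ihzl gsh hsc mmr teohy yhf dislv kxnqv
Hunk 2: at line 1 remove [qaagf] add [art,wmy,rxr] -> 13 lines: ged art wmy rxr ikuew ihzl gsh hsc mmr teohy yhf dislv kxnqv
Hunk 3: at line 4 remove [ikuew,ihzl] add [rrft,grum] -> 13 lines: ged art wmy rxr rrft grum gsh hsc mmr teohy yhf dislv kxnqv
Hunk 4: at line 10 remove [yhf] add [tkmi,rugd] -> 14 lines: ged art wmy rxr rrft grum gsh hsc mmr teohy tkmi rugd dislv kxnqv
Hunk 5: at line 5 remove [grum] add [kqsdn] -> 14 lines: ged art wmy rxr rrft kqsdn gsh hsc mmr teohy tkmi rugd dislv kxnqv
Hunk 6: at line 5 remove [kqsdn,gsh] add [ocx,mxl] -> 14 lines: ged art wmy rxr rrft ocx mxl hsc mmr teohy tkmi rugd dislv kxnqv

Answer: ged
art
wmy
rxr
rrft
ocx
mxl
hsc
mmr
teohy
tkmi
rugd
dislv
kxnqv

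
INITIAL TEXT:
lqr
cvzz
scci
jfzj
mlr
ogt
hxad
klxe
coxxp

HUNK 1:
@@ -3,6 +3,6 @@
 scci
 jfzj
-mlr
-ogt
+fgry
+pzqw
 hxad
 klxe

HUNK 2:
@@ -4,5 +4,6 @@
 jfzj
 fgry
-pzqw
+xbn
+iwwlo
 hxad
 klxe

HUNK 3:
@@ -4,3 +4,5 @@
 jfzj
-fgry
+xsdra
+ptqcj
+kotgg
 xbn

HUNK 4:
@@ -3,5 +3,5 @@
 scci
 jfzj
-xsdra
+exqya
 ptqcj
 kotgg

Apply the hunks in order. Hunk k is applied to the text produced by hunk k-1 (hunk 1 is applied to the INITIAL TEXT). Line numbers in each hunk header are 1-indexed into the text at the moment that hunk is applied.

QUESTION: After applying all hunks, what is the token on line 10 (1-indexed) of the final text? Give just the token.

Hunk 1: at line 3 remove [mlr,ogt] add [fgry,pzqw] -> 9 lines: lqr cvzz scci jfzj fgry pzqw hxad klxe coxxp
Hunk 2: at line 4 remove [pzqw] add [xbn,iwwlo] -> 10 lines: lqr cvzz scci jfzj fgry xbn iwwlo hxad klxe coxxp
Hunk 3: at line 4 remove [fgry] add [xsdra,ptqcj,kotgg] -> 12 lines: lqr cvzz scci jfzj xsdra ptqcj kotgg xbn iwwlo hxad klxe coxxp
Hunk 4: at line 3 remove [xsdra] add [exqya] -> 12 lines: lqr cvzz scci jfzj exqya ptqcj kotgg xbn iwwlo hxad klxe coxxp
Final line 10: hxad

Answer: hxad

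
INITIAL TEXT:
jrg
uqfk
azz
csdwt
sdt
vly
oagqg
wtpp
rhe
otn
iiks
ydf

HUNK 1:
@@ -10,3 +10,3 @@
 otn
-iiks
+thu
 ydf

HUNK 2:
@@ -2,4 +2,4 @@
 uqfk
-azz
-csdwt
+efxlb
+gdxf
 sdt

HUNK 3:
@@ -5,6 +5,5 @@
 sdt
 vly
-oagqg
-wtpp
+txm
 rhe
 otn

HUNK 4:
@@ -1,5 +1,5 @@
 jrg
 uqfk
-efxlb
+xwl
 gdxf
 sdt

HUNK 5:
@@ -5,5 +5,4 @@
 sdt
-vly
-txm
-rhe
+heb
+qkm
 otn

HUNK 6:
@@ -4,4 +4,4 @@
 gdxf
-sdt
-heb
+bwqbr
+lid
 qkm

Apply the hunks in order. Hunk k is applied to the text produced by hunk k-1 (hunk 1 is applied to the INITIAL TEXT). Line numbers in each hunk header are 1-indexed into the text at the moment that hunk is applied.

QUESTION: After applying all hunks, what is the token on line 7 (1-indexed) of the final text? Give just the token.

Hunk 1: at line 10 remove [iiks] add [thu] -> 12 lines: jrg uqfk azz csdwt sdt vly oagqg wtpp rhe otn thu ydf
Hunk 2: at line 2 remove [azz,csdwt] add [efxlb,gdxf] -> 12 lines: jrg uqfk efxlb gdxf sdt vly oagqg wtpp rhe otn thu ydf
Hunk 3: at line 5 remove [oagqg,wtpp] add [txm] -> 11 lines: jrg uqfk efxlb gdxf sdt vly txm rhe otn thu ydf
Hunk 4: at line 1 remove [efxlb] add [xwl] -> 11 lines: jrg uqfk xwl gdxf sdt vly txm rhe otn thu ydf
Hunk 5: at line 5 remove [vly,txm,rhe] add [heb,qkm] -> 10 lines: jrg uqfk xwl gdxf sdt heb qkm otn thu ydf
Hunk 6: at line 4 remove [sdt,heb] add [bwqbr,lid] -> 10 lines: jrg uqfk xwl gdxf bwqbr lid qkm otn thu ydf
Final line 7: qkm

Answer: qkm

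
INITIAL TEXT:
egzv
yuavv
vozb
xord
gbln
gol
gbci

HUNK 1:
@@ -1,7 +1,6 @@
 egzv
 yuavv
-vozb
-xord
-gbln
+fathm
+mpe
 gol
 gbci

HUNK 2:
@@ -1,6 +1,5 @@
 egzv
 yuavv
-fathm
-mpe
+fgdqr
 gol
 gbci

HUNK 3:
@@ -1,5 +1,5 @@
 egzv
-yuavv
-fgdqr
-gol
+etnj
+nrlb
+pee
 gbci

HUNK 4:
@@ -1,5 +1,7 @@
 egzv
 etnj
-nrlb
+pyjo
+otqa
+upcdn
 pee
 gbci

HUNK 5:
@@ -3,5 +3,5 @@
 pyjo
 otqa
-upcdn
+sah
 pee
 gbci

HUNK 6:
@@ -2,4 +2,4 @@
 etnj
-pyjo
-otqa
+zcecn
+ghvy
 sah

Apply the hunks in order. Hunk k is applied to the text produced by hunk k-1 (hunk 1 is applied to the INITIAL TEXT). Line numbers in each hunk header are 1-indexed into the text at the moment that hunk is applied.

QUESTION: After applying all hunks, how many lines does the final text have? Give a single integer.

Hunk 1: at line 1 remove [vozb,xord,gbln] add [fathm,mpe] -> 6 lines: egzv yuavv fathm mpe gol gbci
Hunk 2: at line 1 remove [fathm,mpe] add [fgdqr] -> 5 lines: egzv yuavv fgdqr gol gbci
Hunk 3: at line 1 remove [yuavv,fgdqr,gol] add [etnj,nrlb,pee] -> 5 lines: egzv etnj nrlb pee gbci
Hunk 4: at line 1 remove [nrlb] add [pyjo,otqa,upcdn] -> 7 lines: egzv etnj pyjo otqa upcdn pee gbci
Hunk 5: at line 3 remove [upcdn] add [sah] -> 7 lines: egzv etnj pyjo otqa sah pee gbci
Hunk 6: at line 2 remove [pyjo,otqa] add [zcecn,ghvy] -> 7 lines: egzv etnj zcecn ghvy sah pee gbci
Final line count: 7

Answer: 7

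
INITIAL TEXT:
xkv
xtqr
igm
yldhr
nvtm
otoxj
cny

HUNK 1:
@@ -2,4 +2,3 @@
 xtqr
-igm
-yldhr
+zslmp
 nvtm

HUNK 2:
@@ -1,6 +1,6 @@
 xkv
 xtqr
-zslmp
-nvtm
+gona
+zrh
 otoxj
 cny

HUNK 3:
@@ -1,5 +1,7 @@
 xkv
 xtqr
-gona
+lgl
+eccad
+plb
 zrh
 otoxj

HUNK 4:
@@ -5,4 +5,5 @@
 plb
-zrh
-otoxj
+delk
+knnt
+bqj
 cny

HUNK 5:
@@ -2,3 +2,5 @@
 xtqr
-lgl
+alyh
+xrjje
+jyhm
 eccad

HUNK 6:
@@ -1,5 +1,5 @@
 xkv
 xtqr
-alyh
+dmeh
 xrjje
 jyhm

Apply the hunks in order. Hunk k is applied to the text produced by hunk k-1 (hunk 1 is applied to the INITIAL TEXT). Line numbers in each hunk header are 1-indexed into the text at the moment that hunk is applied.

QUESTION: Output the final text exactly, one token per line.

Answer: xkv
xtqr
dmeh
xrjje
jyhm
eccad
plb
delk
knnt
bqj
cny

Derivation:
Hunk 1: at line 2 remove [igm,yldhr] add [zslmp] -> 6 lines: xkv xtqr zslmp nvtm otoxj cny
Hunk 2: at line 1 remove [zslmp,nvtm] add [gona,zrh] -> 6 lines: xkv xtqr gona zrh otoxj cny
Hunk 3: at line 1 remove [gona] add [lgl,eccad,plb] -> 8 lines: xkv xtqr lgl eccad plb zrh otoxj cny
Hunk 4: at line 5 remove [zrh,otoxj] add [delk,knnt,bqj] -> 9 lines: xkv xtqr lgl eccad plb delk knnt bqj cny
Hunk 5: at line 2 remove [lgl] add [alyh,xrjje,jyhm] -> 11 lines: xkv xtqr alyh xrjje jyhm eccad plb delk knnt bqj cny
Hunk 6: at line 1 remove [alyh] add [dmeh] -> 11 lines: xkv xtqr dmeh xrjje jyhm eccad plb delk knnt bqj cny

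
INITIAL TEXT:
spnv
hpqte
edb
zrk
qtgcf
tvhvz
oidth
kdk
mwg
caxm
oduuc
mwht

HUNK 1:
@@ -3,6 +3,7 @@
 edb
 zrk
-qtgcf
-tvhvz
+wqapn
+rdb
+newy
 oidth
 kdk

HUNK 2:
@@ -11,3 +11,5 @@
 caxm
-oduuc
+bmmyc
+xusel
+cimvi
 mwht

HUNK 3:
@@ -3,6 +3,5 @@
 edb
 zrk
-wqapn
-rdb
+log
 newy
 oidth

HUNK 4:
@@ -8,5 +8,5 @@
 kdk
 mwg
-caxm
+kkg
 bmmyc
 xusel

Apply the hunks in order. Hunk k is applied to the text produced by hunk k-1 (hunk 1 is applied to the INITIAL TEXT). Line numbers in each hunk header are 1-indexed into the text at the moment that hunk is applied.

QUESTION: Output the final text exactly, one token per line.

Hunk 1: at line 3 remove [qtgcf,tvhvz] add [wqapn,rdb,newy] -> 13 lines: spnv hpqte edb zrk wqapn rdb newy oidth kdk mwg caxm oduuc mwht
Hunk 2: at line 11 remove [oduuc] add [bmmyc,xusel,cimvi] -> 15 lines: spnv hpqte edb zrk wqapn rdb newy oidth kdk mwg caxm bmmyc xusel cimvi mwht
Hunk 3: at line 3 remove [wqapn,rdb] add [log] -> 14 lines: spnv hpqte edb zrk log newy oidth kdk mwg caxm bmmyc xusel cimvi mwht
Hunk 4: at line 8 remove [caxm] add [kkg] -> 14 lines: spnv hpqte edb zrk log newy oidth kdk mwg kkg bmmyc xusel cimvi mwht

Answer: spnv
hpqte
edb
zrk
log
newy
oidth
kdk
mwg
kkg
bmmyc
xusel
cimvi
mwht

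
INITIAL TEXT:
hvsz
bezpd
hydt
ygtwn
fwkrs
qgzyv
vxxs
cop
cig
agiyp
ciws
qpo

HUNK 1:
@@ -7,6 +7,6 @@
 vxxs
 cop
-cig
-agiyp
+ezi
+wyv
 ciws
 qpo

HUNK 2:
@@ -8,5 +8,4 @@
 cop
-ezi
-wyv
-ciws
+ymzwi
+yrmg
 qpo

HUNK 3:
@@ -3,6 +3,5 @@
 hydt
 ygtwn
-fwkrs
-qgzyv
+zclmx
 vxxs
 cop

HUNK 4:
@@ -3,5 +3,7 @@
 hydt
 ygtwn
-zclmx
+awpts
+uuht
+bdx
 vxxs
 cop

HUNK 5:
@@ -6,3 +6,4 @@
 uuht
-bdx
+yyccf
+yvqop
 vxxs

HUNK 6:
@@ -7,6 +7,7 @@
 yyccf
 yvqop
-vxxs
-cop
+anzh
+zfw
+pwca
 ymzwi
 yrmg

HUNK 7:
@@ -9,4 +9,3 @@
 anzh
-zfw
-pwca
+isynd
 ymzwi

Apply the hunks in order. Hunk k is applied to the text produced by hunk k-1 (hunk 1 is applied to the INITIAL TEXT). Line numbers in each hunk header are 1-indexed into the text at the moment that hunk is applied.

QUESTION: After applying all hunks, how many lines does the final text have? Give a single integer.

Hunk 1: at line 7 remove [cig,agiyp] add [ezi,wyv] -> 12 lines: hvsz bezpd hydt ygtwn fwkrs qgzyv vxxs cop ezi wyv ciws qpo
Hunk 2: at line 8 remove [ezi,wyv,ciws] add [ymzwi,yrmg] -> 11 lines: hvsz bezpd hydt ygtwn fwkrs qgzyv vxxs cop ymzwi yrmg qpo
Hunk 3: at line 3 remove [fwkrs,qgzyv] add [zclmx] -> 10 lines: hvsz bezpd hydt ygtwn zclmx vxxs cop ymzwi yrmg qpo
Hunk 4: at line 3 remove [zclmx] add [awpts,uuht,bdx] -> 12 lines: hvsz bezpd hydt ygtwn awpts uuht bdx vxxs cop ymzwi yrmg qpo
Hunk 5: at line 6 remove [bdx] add [yyccf,yvqop] -> 13 lines: hvsz bezpd hydt ygtwn awpts uuht yyccf yvqop vxxs cop ymzwi yrmg qpo
Hunk 6: at line 7 remove [vxxs,cop] add [anzh,zfw,pwca] -> 14 lines: hvsz bezpd hydt ygtwn awpts uuht yyccf yvqop anzh zfw pwca ymzwi yrmg qpo
Hunk 7: at line 9 remove [zfw,pwca] add [isynd] -> 13 lines: hvsz bezpd hydt ygtwn awpts uuht yyccf yvqop anzh isynd ymzwi yrmg qpo
Final line count: 13

Answer: 13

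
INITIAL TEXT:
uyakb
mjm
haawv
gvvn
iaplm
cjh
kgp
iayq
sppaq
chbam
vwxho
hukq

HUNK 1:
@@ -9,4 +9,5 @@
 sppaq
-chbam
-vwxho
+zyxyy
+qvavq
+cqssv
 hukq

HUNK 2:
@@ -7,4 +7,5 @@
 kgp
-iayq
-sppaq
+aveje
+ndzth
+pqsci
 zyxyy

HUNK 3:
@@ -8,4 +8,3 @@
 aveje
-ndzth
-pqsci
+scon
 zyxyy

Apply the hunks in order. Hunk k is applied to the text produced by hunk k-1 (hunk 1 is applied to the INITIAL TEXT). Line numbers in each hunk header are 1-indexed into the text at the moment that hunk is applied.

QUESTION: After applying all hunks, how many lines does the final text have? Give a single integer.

Answer: 13

Derivation:
Hunk 1: at line 9 remove [chbam,vwxho] add [zyxyy,qvavq,cqssv] -> 13 lines: uyakb mjm haawv gvvn iaplm cjh kgp iayq sppaq zyxyy qvavq cqssv hukq
Hunk 2: at line 7 remove [iayq,sppaq] add [aveje,ndzth,pqsci] -> 14 lines: uyakb mjm haawv gvvn iaplm cjh kgp aveje ndzth pqsci zyxyy qvavq cqssv hukq
Hunk 3: at line 8 remove [ndzth,pqsci] add [scon] -> 13 lines: uyakb mjm haawv gvvn iaplm cjh kgp aveje scon zyxyy qvavq cqssv hukq
Final line count: 13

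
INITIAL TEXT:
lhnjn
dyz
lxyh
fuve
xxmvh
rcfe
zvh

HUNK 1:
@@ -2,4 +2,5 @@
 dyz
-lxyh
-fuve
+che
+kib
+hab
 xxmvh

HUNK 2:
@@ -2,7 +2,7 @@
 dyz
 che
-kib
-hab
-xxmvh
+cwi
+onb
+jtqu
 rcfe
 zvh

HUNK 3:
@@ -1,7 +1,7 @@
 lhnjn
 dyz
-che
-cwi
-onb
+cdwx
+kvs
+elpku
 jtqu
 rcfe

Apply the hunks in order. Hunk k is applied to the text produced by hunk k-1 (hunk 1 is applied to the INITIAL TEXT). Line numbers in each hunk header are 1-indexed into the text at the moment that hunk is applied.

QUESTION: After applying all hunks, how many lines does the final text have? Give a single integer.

Answer: 8

Derivation:
Hunk 1: at line 2 remove [lxyh,fuve] add [che,kib,hab] -> 8 lines: lhnjn dyz che kib hab xxmvh rcfe zvh
Hunk 2: at line 2 remove [kib,hab,xxmvh] add [cwi,onb,jtqu] -> 8 lines: lhnjn dyz che cwi onb jtqu rcfe zvh
Hunk 3: at line 1 remove [che,cwi,onb] add [cdwx,kvs,elpku] -> 8 lines: lhnjn dyz cdwx kvs elpku jtqu rcfe zvh
Final line count: 8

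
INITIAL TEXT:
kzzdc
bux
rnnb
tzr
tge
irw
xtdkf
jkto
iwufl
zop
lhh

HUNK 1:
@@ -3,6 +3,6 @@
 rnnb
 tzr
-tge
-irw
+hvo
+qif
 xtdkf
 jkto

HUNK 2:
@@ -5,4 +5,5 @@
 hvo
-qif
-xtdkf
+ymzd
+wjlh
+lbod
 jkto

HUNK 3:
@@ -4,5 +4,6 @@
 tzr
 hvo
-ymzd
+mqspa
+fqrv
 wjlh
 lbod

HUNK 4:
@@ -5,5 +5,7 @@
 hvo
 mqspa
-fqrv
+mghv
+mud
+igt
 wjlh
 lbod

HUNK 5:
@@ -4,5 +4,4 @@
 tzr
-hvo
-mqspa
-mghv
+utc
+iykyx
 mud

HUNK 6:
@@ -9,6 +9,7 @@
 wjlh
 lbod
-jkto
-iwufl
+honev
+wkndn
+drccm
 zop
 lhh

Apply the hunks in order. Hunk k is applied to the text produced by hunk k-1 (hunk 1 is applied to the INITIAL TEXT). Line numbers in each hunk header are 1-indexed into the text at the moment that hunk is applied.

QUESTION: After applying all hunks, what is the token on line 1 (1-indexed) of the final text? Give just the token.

Answer: kzzdc

Derivation:
Hunk 1: at line 3 remove [tge,irw] add [hvo,qif] -> 11 lines: kzzdc bux rnnb tzr hvo qif xtdkf jkto iwufl zop lhh
Hunk 2: at line 5 remove [qif,xtdkf] add [ymzd,wjlh,lbod] -> 12 lines: kzzdc bux rnnb tzr hvo ymzd wjlh lbod jkto iwufl zop lhh
Hunk 3: at line 4 remove [ymzd] add [mqspa,fqrv] -> 13 lines: kzzdc bux rnnb tzr hvo mqspa fqrv wjlh lbod jkto iwufl zop lhh
Hunk 4: at line 5 remove [fqrv] add [mghv,mud,igt] -> 15 lines: kzzdc bux rnnb tzr hvo mqspa mghv mud igt wjlh lbod jkto iwufl zop lhh
Hunk 5: at line 4 remove [hvo,mqspa,mghv] add [utc,iykyx] -> 14 lines: kzzdc bux rnnb tzr utc iykyx mud igt wjlh lbod jkto iwufl zop lhh
Hunk 6: at line 9 remove [jkto,iwufl] add [honev,wkndn,drccm] -> 15 lines: kzzdc bux rnnb tzr utc iykyx mud igt wjlh lbod honev wkndn drccm zop lhh
Final line 1: kzzdc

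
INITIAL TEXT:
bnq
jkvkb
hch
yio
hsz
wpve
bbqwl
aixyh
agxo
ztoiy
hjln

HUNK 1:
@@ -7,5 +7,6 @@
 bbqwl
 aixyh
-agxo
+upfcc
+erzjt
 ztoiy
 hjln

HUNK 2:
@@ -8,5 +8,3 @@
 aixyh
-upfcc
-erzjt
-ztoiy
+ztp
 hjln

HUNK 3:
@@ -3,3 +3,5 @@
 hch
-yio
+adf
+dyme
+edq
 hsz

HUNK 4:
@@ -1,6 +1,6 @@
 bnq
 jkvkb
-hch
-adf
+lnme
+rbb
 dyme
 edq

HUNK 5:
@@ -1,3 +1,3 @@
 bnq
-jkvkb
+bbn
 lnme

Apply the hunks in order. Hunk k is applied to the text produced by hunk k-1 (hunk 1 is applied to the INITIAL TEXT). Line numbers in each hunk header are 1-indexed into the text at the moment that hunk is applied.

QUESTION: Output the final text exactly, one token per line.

Hunk 1: at line 7 remove [agxo] add [upfcc,erzjt] -> 12 lines: bnq jkvkb hch yio hsz wpve bbqwl aixyh upfcc erzjt ztoiy hjln
Hunk 2: at line 8 remove [upfcc,erzjt,ztoiy] add [ztp] -> 10 lines: bnq jkvkb hch yio hsz wpve bbqwl aixyh ztp hjln
Hunk 3: at line 3 remove [yio] add [adf,dyme,edq] -> 12 lines: bnq jkvkb hch adf dyme edq hsz wpve bbqwl aixyh ztp hjln
Hunk 4: at line 1 remove [hch,adf] add [lnme,rbb] -> 12 lines: bnq jkvkb lnme rbb dyme edq hsz wpve bbqwl aixyh ztp hjln
Hunk 5: at line 1 remove [jkvkb] add [bbn] -> 12 lines: bnq bbn lnme rbb dyme edq hsz wpve bbqwl aixyh ztp hjln

Answer: bnq
bbn
lnme
rbb
dyme
edq
hsz
wpve
bbqwl
aixyh
ztp
hjln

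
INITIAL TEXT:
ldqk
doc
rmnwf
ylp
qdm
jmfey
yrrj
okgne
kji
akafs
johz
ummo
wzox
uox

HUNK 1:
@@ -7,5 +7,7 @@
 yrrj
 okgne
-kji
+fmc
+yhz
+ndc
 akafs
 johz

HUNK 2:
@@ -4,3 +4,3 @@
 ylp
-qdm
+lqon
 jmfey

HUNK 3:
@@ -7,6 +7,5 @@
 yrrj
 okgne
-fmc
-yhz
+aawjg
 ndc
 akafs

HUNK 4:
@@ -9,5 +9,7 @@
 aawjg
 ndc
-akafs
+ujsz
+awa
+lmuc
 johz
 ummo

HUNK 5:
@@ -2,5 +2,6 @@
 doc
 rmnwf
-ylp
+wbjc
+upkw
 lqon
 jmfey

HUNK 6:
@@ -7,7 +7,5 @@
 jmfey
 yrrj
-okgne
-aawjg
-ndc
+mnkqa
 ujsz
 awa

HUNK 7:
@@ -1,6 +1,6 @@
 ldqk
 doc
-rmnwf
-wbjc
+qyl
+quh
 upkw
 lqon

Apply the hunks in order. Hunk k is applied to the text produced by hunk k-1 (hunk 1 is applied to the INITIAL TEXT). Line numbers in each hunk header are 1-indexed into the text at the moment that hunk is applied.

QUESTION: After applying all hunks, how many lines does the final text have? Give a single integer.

Answer: 16

Derivation:
Hunk 1: at line 7 remove [kji] add [fmc,yhz,ndc] -> 16 lines: ldqk doc rmnwf ylp qdm jmfey yrrj okgne fmc yhz ndc akafs johz ummo wzox uox
Hunk 2: at line 4 remove [qdm] add [lqon] -> 16 lines: ldqk doc rmnwf ylp lqon jmfey yrrj okgne fmc yhz ndc akafs johz ummo wzox uox
Hunk 3: at line 7 remove [fmc,yhz] add [aawjg] -> 15 lines: ldqk doc rmnwf ylp lqon jmfey yrrj okgne aawjg ndc akafs johz ummo wzox uox
Hunk 4: at line 9 remove [akafs] add [ujsz,awa,lmuc] -> 17 lines: ldqk doc rmnwf ylp lqon jmfey yrrj okgne aawjg ndc ujsz awa lmuc johz ummo wzox uox
Hunk 5: at line 2 remove [ylp] add [wbjc,upkw] -> 18 lines: ldqk doc rmnwf wbjc upkw lqon jmfey yrrj okgne aawjg ndc ujsz awa lmuc johz ummo wzox uox
Hunk 6: at line 7 remove [okgne,aawjg,ndc] add [mnkqa] -> 16 lines: ldqk doc rmnwf wbjc upkw lqon jmfey yrrj mnkqa ujsz awa lmuc johz ummo wzox uox
Hunk 7: at line 1 remove [rmnwf,wbjc] add [qyl,quh] -> 16 lines: ldqk doc qyl quh upkw lqon jmfey yrrj mnkqa ujsz awa lmuc johz ummo wzox uox
Final line count: 16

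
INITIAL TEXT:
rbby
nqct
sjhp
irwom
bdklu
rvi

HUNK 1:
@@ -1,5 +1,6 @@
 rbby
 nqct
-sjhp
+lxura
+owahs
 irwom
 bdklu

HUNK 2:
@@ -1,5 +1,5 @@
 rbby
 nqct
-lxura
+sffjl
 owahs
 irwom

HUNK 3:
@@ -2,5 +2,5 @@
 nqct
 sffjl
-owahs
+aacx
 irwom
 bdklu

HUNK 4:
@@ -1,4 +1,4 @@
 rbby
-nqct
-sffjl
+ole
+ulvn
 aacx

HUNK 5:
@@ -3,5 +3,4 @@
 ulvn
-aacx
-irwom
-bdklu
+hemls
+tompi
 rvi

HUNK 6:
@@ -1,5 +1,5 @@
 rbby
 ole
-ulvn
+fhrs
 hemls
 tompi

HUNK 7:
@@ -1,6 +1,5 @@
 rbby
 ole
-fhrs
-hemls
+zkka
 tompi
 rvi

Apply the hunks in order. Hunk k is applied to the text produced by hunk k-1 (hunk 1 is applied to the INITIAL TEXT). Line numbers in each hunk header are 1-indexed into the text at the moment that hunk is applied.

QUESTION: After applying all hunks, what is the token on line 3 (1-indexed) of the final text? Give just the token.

Hunk 1: at line 1 remove [sjhp] add [lxura,owahs] -> 7 lines: rbby nqct lxura owahs irwom bdklu rvi
Hunk 2: at line 1 remove [lxura] add [sffjl] -> 7 lines: rbby nqct sffjl owahs irwom bdklu rvi
Hunk 3: at line 2 remove [owahs] add [aacx] -> 7 lines: rbby nqct sffjl aacx irwom bdklu rvi
Hunk 4: at line 1 remove [nqct,sffjl] add [ole,ulvn] -> 7 lines: rbby ole ulvn aacx irwom bdklu rvi
Hunk 5: at line 3 remove [aacx,irwom,bdklu] add [hemls,tompi] -> 6 lines: rbby ole ulvn hemls tompi rvi
Hunk 6: at line 1 remove [ulvn] add [fhrs] -> 6 lines: rbby ole fhrs hemls tompi rvi
Hunk 7: at line 1 remove [fhrs,hemls] add [zkka] -> 5 lines: rbby ole zkka tompi rvi
Final line 3: zkka

Answer: zkka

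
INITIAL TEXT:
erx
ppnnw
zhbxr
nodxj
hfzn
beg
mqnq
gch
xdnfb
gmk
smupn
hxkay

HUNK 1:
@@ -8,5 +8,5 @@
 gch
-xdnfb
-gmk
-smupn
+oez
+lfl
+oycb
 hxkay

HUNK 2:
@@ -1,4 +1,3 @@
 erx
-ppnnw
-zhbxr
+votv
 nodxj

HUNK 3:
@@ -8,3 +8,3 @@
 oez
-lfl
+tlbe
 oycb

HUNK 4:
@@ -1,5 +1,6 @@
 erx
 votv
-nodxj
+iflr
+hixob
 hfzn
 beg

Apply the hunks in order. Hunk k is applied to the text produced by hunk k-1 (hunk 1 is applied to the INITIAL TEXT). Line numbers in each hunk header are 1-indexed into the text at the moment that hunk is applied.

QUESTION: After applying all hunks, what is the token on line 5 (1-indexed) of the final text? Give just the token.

Answer: hfzn

Derivation:
Hunk 1: at line 8 remove [xdnfb,gmk,smupn] add [oez,lfl,oycb] -> 12 lines: erx ppnnw zhbxr nodxj hfzn beg mqnq gch oez lfl oycb hxkay
Hunk 2: at line 1 remove [ppnnw,zhbxr] add [votv] -> 11 lines: erx votv nodxj hfzn beg mqnq gch oez lfl oycb hxkay
Hunk 3: at line 8 remove [lfl] add [tlbe] -> 11 lines: erx votv nodxj hfzn beg mqnq gch oez tlbe oycb hxkay
Hunk 4: at line 1 remove [nodxj] add [iflr,hixob] -> 12 lines: erx votv iflr hixob hfzn beg mqnq gch oez tlbe oycb hxkay
Final line 5: hfzn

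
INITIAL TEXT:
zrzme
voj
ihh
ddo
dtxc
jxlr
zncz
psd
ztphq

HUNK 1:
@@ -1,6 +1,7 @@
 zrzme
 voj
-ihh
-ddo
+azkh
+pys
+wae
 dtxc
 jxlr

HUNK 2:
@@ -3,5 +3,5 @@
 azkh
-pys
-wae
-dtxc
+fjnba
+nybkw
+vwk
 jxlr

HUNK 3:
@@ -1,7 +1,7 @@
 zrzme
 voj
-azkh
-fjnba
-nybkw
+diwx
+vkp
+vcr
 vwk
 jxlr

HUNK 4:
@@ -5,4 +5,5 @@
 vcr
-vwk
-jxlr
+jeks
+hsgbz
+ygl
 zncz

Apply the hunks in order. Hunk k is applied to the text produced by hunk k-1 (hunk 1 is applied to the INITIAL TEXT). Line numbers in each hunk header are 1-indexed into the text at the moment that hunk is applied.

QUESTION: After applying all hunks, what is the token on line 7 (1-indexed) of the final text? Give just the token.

Hunk 1: at line 1 remove [ihh,ddo] add [azkh,pys,wae] -> 10 lines: zrzme voj azkh pys wae dtxc jxlr zncz psd ztphq
Hunk 2: at line 3 remove [pys,wae,dtxc] add [fjnba,nybkw,vwk] -> 10 lines: zrzme voj azkh fjnba nybkw vwk jxlr zncz psd ztphq
Hunk 3: at line 1 remove [azkh,fjnba,nybkw] add [diwx,vkp,vcr] -> 10 lines: zrzme voj diwx vkp vcr vwk jxlr zncz psd ztphq
Hunk 4: at line 5 remove [vwk,jxlr] add [jeks,hsgbz,ygl] -> 11 lines: zrzme voj diwx vkp vcr jeks hsgbz ygl zncz psd ztphq
Final line 7: hsgbz

Answer: hsgbz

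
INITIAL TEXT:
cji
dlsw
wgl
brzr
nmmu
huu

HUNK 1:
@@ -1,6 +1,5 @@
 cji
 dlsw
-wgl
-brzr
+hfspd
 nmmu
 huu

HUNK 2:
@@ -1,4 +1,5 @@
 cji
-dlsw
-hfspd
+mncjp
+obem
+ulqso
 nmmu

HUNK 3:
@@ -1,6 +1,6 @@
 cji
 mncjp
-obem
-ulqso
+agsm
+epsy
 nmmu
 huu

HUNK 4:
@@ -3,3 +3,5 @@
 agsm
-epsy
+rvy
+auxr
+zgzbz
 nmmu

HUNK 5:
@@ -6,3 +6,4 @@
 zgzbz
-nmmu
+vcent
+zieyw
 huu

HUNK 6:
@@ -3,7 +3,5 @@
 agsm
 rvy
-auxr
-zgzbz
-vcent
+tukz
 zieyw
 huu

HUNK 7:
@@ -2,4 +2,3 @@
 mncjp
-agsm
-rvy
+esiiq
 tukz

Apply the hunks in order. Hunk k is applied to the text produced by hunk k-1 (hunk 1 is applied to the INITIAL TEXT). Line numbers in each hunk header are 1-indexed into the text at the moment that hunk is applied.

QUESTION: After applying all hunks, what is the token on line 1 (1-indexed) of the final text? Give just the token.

Answer: cji

Derivation:
Hunk 1: at line 1 remove [wgl,brzr] add [hfspd] -> 5 lines: cji dlsw hfspd nmmu huu
Hunk 2: at line 1 remove [dlsw,hfspd] add [mncjp,obem,ulqso] -> 6 lines: cji mncjp obem ulqso nmmu huu
Hunk 3: at line 1 remove [obem,ulqso] add [agsm,epsy] -> 6 lines: cji mncjp agsm epsy nmmu huu
Hunk 4: at line 3 remove [epsy] add [rvy,auxr,zgzbz] -> 8 lines: cji mncjp agsm rvy auxr zgzbz nmmu huu
Hunk 5: at line 6 remove [nmmu] add [vcent,zieyw] -> 9 lines: cji mncjp agsm rvy auxr zgzbz vcent zieyw huu
Hunk 6: at line 3 remove [auxr,zgzbz,vcent] add [tukz] -> 7 lines: cji mncjp agsm rvy tukz zieyw huu
Hunk 7: at line 2 remove [agsm,rvy] add [esiiq] -> 6 lines: cji mncjp esiiq tukz zieyw huu
Final line 1: cji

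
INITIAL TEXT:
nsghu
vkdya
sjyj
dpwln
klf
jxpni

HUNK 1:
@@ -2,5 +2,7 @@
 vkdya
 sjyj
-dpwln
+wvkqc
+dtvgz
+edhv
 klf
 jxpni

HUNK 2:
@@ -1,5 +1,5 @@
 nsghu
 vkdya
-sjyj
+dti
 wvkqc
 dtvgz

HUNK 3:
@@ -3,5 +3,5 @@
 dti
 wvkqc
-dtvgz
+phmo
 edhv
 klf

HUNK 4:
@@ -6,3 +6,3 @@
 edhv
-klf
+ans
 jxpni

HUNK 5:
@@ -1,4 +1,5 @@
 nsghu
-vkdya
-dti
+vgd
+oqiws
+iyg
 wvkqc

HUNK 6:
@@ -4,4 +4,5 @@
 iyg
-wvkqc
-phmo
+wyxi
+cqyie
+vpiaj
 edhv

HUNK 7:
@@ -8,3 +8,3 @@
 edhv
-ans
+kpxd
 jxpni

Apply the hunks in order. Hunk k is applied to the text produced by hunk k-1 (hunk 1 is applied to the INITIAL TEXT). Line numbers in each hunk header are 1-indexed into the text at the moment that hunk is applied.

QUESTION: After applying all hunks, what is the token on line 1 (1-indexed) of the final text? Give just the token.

Hunk 1: at line 2 remove [dpwln] add [wvkqc,dtvgz,edhv] -> 8 lines: nsghu vkdya sjyj wvkqc dtvgz edhv klf jxpni
Hunk 2: at line 1 remove [sjyj] add [dti] -> 8 lines: nsghu vkdya dti wvkqc dtvgz edhv klf jxpni
Hunk 3: at line 3 remove [dtvgz] add [phmo] -> 8 lines: nsghu vkdya dti wvkqc phmo edhv klf jxpni
Hunk 4: at line 6 remove [klf] add [ans] -> 8 lines: nsghu vkdya dti wvkqc phmo edhv ans jxpni
Hunk 5: at line 1 remove [vkdya,dti] add [vgd,oqiws,iyg] -> 9 lines: nsghu vgd oqiws iyg wvkqc phmo edhv ans jxpni
Hunk 6: at line 4 remove [wvkqc,phmo] add [wyxi,cqyie,vpiaj] -> 10 lines: nsghu vgd oqiws iyg wyxi cqyie vpiaj edhv ans jxpni
Hunk 7: at line 8 remove [ans] add [kpxd] -> 10 lines: nsghu vgd oqiws iyg wyxi cqyie vpiaj edhv kpxd jxpni
Final line 1: nsghu

Answer: nsghu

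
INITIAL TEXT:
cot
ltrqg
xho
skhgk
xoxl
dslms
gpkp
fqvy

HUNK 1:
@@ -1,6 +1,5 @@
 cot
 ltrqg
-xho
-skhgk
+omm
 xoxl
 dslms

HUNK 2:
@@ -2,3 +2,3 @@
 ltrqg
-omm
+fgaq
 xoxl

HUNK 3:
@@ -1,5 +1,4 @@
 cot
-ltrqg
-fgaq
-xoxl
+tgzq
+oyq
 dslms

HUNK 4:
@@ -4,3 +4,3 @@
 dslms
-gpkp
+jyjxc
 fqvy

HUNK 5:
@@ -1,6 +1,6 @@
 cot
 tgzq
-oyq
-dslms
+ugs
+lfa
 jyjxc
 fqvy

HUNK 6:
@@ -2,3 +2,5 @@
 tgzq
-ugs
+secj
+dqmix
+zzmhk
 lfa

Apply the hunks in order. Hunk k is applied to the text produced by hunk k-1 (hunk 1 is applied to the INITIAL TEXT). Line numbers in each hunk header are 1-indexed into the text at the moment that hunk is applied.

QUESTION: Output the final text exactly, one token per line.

Hunk 1: at line 1 remove [xho,skhgk] add [omm] -> 7 lines: cot ltrqg omm xoxl dslms gpkp fqvy
Hunk 2: at line 2 remove [omm] add [fgaq] -> 7 lines: cot ltrqg fgaq xoxl dslms gpkp fqvy
Hunk 3: at line 1 remove [ltrqg,fgaq,xoxl] add [tgzq,oyq] -> 6 lines: cot tgzq oyq dslms gpkp fqvy
Hunk 4: at line 4 remove [gpkp] add [jyjxc] -> 6 lines: cot tgzq oyq dslms jyjxc fqvy
Hunk 5: at line 1 remove [oyq,dslms] add [ugs,lfa] -> 6 lines: cot tgzq ugs lfa jyjxc fqvy
Hunk 6: at line 2 remove [ugs] add [secj,dqmix,zzmhk] -> 8 lines: cot tgzq secj dqmix zzmhk lfa jyjxc fqvy

Answer: cot
tgzq
secj
dqmix
zzmhk
lfa
jyjxc
fqvy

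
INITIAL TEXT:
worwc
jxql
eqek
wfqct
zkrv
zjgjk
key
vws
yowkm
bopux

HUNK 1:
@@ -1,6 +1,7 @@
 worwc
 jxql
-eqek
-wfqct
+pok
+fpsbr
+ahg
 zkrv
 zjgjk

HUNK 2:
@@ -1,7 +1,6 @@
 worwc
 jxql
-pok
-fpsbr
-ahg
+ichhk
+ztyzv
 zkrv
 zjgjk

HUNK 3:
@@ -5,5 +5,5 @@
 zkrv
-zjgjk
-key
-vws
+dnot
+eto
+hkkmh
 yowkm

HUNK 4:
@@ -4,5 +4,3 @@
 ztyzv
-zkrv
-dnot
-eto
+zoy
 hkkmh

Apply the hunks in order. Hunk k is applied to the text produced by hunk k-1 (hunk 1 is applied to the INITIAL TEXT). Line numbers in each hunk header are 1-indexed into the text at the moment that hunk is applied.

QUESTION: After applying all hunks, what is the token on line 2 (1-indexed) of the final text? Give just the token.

Answer: jxql

Derivation:
Hunk 1: at line 1 remove [eqek,wfqct] add [pok,fpsbr,ahg] -> 11 lines: worwc jxql pok fpsbr ahg zkrv zjgjk key vws yowkm bopux
Hunk 2: at line 1 remove [pok,fpsbr,ahg] add [ichhk,ztyzv] -> 10 lines: worwc jxql ichhk ztyzv zkrv zjgjk key vws yowkm bopux
Hunk 3: at line 5 remove [zjgjk,key,vws] add [dnot,eto,hkkmh] -> 10 lines: worwc jxql ichhk ztyzv zkrv dnot eto hkkmh yowkm bopux
Hunk 4: at line 4 remove [zkrv,dnot,eto] add [zoy] -> 8 lines: worwc jxql ichhk ztyzv zoy hkkmh yowkm bopux
Final line 2: jxql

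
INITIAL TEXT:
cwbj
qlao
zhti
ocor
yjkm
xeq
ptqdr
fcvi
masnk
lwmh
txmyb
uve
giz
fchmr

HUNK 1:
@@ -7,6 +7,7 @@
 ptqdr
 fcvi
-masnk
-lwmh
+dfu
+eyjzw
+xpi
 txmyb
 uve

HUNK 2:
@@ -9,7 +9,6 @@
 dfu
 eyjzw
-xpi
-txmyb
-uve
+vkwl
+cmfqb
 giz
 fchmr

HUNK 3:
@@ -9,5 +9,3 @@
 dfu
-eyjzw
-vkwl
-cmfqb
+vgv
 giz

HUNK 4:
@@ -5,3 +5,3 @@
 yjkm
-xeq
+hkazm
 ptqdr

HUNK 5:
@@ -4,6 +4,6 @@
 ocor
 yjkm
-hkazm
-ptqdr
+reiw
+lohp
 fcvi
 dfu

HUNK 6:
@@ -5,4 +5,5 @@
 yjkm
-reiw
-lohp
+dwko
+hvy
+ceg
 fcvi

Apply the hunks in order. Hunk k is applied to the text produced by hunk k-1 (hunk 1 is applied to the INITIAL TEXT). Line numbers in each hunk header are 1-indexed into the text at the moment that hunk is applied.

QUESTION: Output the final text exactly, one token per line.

Answer: cwbj
qlao
zhti
ocor
yjkm
dwko
hvy
ceg
fcvi
dfu
vgv
giz
fchmr

Derivation:
Hunk 1: at line 7 remove [masnk,lwmh] add [dfu,eyjzw,xpi] -> 15 lines: cwbj qlao zhti ocor yjkm xeq ptqdr fcvi dfu eyjzw xpi txmyb uve giz fchmr
Hunk 2: at line 9 remove [xpi,txmyb,uve] add [vkwl,cmfqb] -> 14 lines: cwbj qlao zhti ocor yjkm xeq ptqdr fcvi dfu eyjzw vkwl cmfqb giz fchmr
Hunk 3: at line 9 remove [eyjzw,vkwl,cmfqb] add [vgv] -> 12 lines: cwbj qlao zhti ocor yjkm xeq ptqdr fcvi dfu vgv giz fchmr
Hunk 4: at line 5 remove [xeq] add [hkazm] -> 12 lines: cwbj qlao zhti ocor yjkm hkazm ptqdr fcvi dfu vgv giz fchmr
Hunk 5: at line 4 remove [hkazm,ptqdr] add [reiw,lohp] -> 12 lines: cwbj qlao zhti ocor yjkm reiw lohp fcvi dfu vgv giz fchmr
Hunk 6: at line 5 remove [reiw,lohp] add [dwko,hvy,ceg] -> 13 lines: cwbj qlao zhti ocor yjkm dwko hvy ceg fcvi dfu vgv giz fchmr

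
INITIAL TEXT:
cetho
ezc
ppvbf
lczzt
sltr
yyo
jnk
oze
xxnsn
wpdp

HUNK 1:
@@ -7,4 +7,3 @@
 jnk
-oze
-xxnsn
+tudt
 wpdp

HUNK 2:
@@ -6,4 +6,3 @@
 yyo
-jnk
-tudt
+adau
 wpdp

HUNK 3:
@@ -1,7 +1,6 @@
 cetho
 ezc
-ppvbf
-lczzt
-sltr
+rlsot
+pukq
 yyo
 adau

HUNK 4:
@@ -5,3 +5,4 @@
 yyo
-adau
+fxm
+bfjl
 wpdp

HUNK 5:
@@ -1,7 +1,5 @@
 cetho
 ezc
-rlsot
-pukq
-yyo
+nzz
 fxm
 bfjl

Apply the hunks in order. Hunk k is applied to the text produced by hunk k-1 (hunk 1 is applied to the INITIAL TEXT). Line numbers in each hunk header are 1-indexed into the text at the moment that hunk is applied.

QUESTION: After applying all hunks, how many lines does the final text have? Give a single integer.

Hunk 1: at line 7 remove [oze,xxnsn] add [tudt] -> 9 lines: cetho ezc ppvbf lczzt sltr yyo jnk tudt wpdp
Hunk 2: at line 6 remove [jnk,tudt] add [adau] -> 8 lines: cetho ezc ppvbf lczzt sltr yyo adau wpdp
Hunk 3: at line 1 remove [ppvbf,lczzt,sltr] add [rlsot,pukq] -> 7 lines: cetho ezc rlsot pukq yyo adau wpdp
Hunk 4: at line 5 remove [adau] add [fxm,bfjl] -> 8 lines: cetho ezc rlsot pukq yyo fxm bfjl wpdp
Hunk 5: at line 1 remove [rlsot,pukq,yyo] add [nzz] -> 6 lines: cetho ezc nzz fxm bfjl wpdp
Final line count: 6

Answer: 6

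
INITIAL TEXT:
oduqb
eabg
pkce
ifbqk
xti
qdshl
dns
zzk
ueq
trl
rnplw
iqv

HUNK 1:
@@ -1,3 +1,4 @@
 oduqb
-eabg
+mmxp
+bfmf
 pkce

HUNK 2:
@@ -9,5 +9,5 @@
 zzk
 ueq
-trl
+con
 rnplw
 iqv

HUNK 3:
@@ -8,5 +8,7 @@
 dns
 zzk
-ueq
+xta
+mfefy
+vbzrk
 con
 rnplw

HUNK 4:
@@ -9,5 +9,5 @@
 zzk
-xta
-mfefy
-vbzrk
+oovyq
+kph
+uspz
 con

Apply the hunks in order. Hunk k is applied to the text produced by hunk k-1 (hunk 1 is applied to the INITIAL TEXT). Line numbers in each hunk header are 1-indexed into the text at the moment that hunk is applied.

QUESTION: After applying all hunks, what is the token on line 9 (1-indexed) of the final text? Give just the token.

Hunk 1: at line 1 remove [eabg] add [mmxp,bfmf] -> 13 lines: oduqb mmxp bfmf pkce ifbqk xti qdshl dns zzk ueq trl rnplw iqv
Hunk 2: at line 9 remove [trl] add [con] -> 13 lines: oduqb mmxp bfmf pkce ifbqk xti qdshl dns zzk ueq con rnplw iqv
Hunk 3: at line 8 remove [ueq] add [xta,mfefy,vbzrk] -> 15 lines: oduqb mmxp bfmf pkce ifbqk xti qdshl dns zzk xta mfefy vbzrk con rnplw iqv
Hunk 4: at line 9 remove [xta,mfefy,vbzrk] add [oovyq,kph,uspz] -> 15 lines: oduqb mmxp bfmf pkce ifbqk xti qdshl dns zzk oovyq kph uspz con rnplw iqv
Final line 9: zzk

Answer: zzk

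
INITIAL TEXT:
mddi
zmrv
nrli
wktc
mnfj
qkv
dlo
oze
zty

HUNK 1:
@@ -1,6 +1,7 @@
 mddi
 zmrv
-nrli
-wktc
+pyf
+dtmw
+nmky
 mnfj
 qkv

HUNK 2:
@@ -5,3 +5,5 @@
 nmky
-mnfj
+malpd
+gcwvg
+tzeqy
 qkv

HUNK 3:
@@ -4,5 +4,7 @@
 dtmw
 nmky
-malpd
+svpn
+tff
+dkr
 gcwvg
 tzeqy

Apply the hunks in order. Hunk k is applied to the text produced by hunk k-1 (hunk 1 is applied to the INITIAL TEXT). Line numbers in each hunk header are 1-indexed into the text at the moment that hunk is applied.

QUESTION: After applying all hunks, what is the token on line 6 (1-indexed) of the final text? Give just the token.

Hunk 1: at line 1 remove [nrli,wktc] add [pyf,dtmw,nmky] -> 10 lines: mddi zmrv pyf dtmw nmky mnfj qkv dlo oze zty
Hunk 2: at line 5 remove [mnfj] add [malpd,gcwvg,tzeqy] -> 12 lines: mddi zmrv pyf dtmw nmky malpd gcwvg tzeqy qkv dlo oze zty
Hunk 3: at line 4 remove [malpd] add [svpn,tff,dkr] -> 14 lines: mddi zmrv pyf dtmw nmky svpn tff dkr gcwvg tzeqy qkv dlo oze zty
Final line 6: svpn

Answer: svpn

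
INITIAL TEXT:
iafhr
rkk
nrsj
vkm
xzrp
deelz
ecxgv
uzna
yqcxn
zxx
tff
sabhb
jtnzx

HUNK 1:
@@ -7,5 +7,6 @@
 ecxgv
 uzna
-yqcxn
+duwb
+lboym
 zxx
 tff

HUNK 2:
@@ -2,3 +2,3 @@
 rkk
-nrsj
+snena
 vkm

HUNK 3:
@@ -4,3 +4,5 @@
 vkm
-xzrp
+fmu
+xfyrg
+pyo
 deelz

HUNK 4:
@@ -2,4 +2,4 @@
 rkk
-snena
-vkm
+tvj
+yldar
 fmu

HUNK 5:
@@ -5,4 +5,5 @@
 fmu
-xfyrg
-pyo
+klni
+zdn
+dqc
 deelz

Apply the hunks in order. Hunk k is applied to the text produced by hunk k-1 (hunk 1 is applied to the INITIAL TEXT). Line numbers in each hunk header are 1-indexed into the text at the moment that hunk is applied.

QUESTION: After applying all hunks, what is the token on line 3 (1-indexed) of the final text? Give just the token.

Hunk 1: at line 7 remove [yqcxn] add [duwb,lboym] -> 14 lines: iafhr rkk nrsj vkm xzrp deelz ecxgv uzna duwb lboym zxx tff sabhb jtnzx
Hunk 2: at line 2 remove [nrsj] add [snena] -> 14 lines: iafhr rkk snena vkm xzrp deelz ecxgv uzna duwb lboym zxx tff sabhb jtnzx
Hunk 3: at line 4 remove [xzrp] add [fmu,xfyrg,pyo] -> 16 lines: iafhr rkk snena vkm fmu xfyrg pyo deelz ecxgv uzna duwb lboym zxx tff sabhb jtnzx
Hunk 4: at line 2 remove [snena,vkm] add [tvj,yldar] -> 16 lines: iafhr rkk tvj yldar fmu xfyrg pyo deelz ecxgv uzna duwb lboym zxx tff sabhb jtnzx
Hunk 5: at line 5 remove [xfyrg,pyo] add [klni,zdn,dqc] -> 17 lines: iafhr rkk tvj yldar fmu klni zdn dqc deelz ecxgv uzna duwb lboym zxx tff sabhb jtnzx
Final line 3: tvj

Answer: tvj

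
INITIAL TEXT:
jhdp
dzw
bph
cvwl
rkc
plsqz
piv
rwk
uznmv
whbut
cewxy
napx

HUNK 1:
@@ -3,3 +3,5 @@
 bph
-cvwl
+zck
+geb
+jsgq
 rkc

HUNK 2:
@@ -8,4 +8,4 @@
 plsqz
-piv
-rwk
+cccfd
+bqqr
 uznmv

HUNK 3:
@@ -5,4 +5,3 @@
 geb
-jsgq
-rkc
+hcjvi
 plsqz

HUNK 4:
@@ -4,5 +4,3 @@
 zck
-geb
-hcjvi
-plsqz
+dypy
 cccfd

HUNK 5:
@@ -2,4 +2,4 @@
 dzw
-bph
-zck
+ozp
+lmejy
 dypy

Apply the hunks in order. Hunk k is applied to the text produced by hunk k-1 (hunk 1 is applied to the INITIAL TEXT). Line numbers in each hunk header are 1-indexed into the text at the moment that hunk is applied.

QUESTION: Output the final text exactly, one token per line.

Answer: jhdp
dzw
ozp
lmejy
dypy
cccfd
bqqr
uznmv
whbut
cewxy
napx

Derivation:
Hunk 1: at line 3 remove [cvwl] add [zck,geb,jsgq] -> 14 lines: jhdp dzw bph zck geb jsgq rkc plsqz piv rwk uznmv whbut cewxy napx
Hunk 2: at line 8 remove [piv,rwk] add [cccfd,bqqr] -> 14 lines: jhdp dzw bph zck geb jsgq rkc plsqz cccfd bqqr uznmv whbut cewxy napx
Hunk 3: at line 5 remove [jsgq,rkc] add [hcjvi] -> 13 lines: jhdp dzw bph zck geb hcjvi plsqz cccfd bqqr uznmv whbut cewxy napx
Hunk 4: at line 4 remove [geb,hcjvi,plsqz] add [dypy] -> 11 lines: jhdp dzw bph zck dypy cccfd bqqr uznmv whbut cewxy napx
Hunk 5: at line 2 remove [bph,zck] add [ozp,lmejy] -> 11 lines: jhdp dzw ozp lmejy dypy cccfd bqqr uznmv whbut cewxy napx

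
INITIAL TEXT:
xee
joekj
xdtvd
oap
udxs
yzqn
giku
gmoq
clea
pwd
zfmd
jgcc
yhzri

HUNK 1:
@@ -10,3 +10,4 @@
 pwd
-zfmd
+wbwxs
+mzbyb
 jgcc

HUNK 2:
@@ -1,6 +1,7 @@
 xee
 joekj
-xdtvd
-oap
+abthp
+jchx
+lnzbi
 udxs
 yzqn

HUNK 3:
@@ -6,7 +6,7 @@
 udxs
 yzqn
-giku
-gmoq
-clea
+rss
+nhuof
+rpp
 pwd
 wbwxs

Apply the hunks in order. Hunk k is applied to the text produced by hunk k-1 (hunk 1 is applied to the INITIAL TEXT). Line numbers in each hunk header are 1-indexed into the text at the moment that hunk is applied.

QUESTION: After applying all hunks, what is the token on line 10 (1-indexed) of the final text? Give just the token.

Hunk 1: at line 10 remove [zfmd] add [wbwxs,mzbyb] -> 14 lines: xee joekj xdtvd oap udxs yzqn giku gmoq clea pwd wbwxs mzbyb jgcc yhzri
Hunk 2: at line 1 remove [xdtvd,oap] add [abthp,jchx,lnzbi] -> 15 lines: xee joekj abthp jchx lnzbi udxs yzqn giku gmoq clea pwd wbwxs mzbyb jgcc yhzri
Hunk 3: at line 6 remove [giku,gmoq,clea] add [rss,nhuof,rpp] -> 15 lines: xee joekj abthp jchx lnzbi udxs yzqn rss nhuof rpp pwd wbwxs mzbyb jgcc yhzri
Final line 10: rpp

Answer: rpp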